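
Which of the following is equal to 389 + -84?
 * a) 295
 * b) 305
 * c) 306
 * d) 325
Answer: b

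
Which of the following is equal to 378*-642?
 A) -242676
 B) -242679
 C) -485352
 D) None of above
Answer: A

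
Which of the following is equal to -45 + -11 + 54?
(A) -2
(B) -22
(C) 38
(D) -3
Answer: A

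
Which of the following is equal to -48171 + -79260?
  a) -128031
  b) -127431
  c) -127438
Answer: b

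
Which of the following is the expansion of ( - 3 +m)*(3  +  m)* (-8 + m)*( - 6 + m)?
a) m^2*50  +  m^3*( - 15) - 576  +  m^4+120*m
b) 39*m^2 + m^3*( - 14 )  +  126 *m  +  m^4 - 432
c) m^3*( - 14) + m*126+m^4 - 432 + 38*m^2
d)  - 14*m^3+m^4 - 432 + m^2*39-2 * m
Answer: b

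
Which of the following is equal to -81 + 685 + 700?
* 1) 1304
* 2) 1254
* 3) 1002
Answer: 1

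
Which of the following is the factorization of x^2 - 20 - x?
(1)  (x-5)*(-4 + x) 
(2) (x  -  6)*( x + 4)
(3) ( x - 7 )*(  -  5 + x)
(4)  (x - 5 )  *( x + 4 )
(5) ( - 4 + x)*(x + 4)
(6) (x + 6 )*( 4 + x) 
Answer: 4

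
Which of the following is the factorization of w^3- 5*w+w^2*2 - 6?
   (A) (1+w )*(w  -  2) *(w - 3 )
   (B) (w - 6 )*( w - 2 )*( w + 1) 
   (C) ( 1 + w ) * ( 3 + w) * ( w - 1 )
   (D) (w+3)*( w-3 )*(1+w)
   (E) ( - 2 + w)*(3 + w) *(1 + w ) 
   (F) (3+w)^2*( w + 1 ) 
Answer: E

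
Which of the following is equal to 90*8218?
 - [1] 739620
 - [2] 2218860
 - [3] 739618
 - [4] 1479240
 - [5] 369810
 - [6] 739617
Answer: 1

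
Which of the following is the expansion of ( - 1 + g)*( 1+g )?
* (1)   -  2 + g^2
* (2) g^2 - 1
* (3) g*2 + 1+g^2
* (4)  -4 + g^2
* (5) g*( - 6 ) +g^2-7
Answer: 2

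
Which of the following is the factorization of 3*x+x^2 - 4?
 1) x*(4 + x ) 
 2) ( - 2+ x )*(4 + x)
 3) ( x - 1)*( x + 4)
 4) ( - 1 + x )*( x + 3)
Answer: 3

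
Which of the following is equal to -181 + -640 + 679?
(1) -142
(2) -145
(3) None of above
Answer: 1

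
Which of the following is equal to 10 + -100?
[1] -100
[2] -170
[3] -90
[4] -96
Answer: 3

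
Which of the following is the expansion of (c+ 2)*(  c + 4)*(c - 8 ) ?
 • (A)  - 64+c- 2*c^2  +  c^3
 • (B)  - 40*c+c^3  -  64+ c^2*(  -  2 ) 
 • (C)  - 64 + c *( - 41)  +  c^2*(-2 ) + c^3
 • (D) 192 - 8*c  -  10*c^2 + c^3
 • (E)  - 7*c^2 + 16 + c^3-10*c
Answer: B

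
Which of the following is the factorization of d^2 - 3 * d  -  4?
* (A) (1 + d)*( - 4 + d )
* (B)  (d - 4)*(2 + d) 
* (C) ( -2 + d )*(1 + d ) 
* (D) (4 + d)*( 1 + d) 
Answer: A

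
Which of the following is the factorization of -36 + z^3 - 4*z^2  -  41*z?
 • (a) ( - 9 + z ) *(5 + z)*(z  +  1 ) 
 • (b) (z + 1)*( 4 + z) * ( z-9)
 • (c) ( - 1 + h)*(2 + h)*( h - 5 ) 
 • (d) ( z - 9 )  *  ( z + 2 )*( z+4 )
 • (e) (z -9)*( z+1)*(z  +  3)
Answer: b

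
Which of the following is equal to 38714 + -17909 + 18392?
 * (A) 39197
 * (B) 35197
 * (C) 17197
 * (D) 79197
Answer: A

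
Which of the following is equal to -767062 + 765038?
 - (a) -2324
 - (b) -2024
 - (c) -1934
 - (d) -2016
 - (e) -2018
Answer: b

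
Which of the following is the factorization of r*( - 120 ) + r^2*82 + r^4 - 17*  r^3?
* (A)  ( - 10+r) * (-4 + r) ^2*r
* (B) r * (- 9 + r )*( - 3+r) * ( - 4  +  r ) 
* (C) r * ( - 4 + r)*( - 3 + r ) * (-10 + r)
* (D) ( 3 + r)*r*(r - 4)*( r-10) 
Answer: C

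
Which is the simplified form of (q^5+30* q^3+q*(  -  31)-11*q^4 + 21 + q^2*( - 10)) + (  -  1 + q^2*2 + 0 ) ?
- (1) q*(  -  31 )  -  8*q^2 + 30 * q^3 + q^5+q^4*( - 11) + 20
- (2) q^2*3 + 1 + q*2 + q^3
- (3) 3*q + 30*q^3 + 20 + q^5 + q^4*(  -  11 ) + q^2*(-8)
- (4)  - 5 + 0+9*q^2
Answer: 1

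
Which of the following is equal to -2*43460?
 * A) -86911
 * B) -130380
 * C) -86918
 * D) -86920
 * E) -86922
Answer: D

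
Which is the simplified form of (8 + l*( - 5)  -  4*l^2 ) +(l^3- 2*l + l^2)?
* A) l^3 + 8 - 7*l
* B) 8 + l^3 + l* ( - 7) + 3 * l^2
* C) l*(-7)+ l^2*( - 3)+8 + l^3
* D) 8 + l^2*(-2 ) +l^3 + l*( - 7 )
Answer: C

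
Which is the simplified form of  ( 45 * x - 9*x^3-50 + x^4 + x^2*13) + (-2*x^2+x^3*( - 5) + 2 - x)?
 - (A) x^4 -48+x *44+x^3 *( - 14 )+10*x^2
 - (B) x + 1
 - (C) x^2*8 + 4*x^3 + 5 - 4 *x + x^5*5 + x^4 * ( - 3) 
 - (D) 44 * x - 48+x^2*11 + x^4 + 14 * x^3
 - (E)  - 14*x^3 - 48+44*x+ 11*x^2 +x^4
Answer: E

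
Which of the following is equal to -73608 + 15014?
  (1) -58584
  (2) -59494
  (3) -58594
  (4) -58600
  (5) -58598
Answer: 3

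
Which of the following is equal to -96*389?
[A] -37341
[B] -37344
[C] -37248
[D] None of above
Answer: B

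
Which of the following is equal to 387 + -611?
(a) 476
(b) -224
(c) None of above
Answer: b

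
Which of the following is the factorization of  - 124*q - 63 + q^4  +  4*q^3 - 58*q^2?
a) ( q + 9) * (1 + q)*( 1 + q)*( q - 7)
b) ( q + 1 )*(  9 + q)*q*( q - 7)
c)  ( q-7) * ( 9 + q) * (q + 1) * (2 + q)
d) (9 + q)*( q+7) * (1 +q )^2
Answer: a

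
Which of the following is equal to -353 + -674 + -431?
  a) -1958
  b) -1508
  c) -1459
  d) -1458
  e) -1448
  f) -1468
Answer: d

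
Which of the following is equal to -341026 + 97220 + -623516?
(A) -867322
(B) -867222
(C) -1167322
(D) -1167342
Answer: A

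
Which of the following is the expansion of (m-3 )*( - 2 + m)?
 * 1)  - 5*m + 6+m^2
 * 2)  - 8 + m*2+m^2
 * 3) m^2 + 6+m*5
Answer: 1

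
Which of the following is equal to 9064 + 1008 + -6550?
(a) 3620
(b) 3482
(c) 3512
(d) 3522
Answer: d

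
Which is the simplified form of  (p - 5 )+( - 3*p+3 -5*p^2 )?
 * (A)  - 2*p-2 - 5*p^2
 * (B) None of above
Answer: A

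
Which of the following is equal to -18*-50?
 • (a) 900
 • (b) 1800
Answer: a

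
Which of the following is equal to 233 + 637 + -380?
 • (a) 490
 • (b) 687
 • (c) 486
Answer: a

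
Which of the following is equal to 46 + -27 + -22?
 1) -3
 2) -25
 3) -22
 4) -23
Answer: 1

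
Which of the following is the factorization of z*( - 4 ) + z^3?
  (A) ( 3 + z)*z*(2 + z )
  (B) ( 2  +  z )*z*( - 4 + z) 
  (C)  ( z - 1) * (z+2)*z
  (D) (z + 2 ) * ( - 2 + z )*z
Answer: D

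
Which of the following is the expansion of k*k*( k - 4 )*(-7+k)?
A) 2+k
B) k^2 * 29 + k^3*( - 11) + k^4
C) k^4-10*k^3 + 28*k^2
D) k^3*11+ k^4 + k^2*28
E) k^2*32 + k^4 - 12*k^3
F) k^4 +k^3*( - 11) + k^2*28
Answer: F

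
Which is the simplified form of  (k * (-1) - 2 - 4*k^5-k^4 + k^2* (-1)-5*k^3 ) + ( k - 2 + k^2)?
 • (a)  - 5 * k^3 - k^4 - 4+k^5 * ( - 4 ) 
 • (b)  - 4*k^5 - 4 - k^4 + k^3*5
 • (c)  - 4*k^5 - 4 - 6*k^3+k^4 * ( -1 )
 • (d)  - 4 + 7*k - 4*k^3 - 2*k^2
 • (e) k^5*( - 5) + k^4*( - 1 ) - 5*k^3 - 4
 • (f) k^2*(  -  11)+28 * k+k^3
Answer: a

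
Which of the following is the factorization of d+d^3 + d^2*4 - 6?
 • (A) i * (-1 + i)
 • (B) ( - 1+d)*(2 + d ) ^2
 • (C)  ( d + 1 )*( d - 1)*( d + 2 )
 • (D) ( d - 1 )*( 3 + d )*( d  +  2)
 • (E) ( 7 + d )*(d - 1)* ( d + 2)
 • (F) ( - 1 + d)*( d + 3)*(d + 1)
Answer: D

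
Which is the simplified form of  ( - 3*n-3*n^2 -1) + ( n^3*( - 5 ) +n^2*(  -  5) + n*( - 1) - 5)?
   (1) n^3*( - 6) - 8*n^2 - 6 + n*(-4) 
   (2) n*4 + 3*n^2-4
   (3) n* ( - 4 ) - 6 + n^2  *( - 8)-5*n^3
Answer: 3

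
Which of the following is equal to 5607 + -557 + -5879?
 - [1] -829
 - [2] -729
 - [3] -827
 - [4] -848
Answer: 1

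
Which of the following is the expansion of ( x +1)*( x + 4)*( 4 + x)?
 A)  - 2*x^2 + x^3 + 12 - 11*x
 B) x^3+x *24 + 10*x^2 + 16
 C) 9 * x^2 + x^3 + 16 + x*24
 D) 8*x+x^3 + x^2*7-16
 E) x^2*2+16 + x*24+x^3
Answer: C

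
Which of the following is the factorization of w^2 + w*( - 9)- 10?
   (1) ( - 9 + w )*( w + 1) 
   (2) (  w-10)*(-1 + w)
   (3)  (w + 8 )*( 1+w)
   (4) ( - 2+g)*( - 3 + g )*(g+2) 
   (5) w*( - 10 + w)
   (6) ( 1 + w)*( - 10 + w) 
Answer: 6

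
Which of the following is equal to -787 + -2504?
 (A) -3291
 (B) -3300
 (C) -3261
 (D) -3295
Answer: A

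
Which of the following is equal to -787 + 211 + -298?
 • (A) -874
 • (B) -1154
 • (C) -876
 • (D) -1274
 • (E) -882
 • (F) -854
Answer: A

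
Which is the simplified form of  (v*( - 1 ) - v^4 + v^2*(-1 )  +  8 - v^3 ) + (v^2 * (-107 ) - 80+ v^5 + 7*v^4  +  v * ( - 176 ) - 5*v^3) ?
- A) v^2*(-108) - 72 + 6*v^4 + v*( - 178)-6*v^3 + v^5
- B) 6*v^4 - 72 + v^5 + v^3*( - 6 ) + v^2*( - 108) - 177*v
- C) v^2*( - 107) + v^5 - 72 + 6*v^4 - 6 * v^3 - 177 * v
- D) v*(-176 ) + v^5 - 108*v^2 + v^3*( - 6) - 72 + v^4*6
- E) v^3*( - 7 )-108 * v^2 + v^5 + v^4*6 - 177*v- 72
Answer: B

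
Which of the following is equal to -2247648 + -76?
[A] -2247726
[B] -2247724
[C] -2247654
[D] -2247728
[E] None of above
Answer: B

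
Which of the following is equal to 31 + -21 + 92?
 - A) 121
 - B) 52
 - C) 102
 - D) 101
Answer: C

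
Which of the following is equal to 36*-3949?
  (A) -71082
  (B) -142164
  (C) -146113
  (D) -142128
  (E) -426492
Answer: B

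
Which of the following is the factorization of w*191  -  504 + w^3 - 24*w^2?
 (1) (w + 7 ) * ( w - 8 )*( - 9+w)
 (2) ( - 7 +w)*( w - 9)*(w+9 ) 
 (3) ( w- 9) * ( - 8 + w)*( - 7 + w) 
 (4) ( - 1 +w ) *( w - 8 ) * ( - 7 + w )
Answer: 3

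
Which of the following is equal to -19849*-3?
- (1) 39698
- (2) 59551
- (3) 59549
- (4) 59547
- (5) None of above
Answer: 4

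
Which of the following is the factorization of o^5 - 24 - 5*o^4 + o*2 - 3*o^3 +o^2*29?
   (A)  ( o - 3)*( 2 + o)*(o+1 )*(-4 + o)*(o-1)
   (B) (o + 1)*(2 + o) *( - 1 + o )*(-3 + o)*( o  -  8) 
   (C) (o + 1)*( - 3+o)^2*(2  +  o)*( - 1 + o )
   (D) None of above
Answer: A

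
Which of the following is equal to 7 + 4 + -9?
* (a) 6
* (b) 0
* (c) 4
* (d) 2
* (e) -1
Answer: d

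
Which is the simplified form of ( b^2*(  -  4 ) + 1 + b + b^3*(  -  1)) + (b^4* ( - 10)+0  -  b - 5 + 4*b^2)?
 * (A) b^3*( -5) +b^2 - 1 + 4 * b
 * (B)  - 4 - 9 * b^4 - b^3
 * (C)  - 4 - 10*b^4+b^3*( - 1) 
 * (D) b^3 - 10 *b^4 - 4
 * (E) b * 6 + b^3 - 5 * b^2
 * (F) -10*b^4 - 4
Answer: C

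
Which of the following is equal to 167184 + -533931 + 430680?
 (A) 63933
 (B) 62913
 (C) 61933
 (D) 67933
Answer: A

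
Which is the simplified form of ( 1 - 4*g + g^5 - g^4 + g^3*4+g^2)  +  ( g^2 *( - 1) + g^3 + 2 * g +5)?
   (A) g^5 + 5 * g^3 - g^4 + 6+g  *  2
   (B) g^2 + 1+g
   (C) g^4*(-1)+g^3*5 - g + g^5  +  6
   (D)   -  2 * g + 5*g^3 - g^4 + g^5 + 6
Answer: D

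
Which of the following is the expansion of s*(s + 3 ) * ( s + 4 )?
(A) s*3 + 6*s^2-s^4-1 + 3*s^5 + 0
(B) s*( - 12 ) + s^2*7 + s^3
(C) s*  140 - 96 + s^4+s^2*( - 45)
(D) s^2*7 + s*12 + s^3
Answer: D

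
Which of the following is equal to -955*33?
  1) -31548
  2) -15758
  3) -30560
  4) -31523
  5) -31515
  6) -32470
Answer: 5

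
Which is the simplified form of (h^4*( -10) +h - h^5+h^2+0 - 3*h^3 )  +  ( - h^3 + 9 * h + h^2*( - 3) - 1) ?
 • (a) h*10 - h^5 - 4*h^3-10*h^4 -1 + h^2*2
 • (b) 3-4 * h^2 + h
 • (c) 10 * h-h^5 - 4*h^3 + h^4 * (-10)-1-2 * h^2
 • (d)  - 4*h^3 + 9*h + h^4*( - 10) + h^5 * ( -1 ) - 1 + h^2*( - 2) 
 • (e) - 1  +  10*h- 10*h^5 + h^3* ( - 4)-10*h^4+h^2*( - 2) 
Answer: c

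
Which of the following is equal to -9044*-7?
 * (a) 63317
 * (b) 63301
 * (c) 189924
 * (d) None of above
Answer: d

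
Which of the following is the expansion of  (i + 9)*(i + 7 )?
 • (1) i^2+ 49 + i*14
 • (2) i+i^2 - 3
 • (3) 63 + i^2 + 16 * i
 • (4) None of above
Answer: 3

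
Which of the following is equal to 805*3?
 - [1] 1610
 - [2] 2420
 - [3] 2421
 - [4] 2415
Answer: 4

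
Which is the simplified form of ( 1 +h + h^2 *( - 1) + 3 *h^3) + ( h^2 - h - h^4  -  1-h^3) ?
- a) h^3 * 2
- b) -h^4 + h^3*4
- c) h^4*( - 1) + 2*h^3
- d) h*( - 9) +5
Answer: c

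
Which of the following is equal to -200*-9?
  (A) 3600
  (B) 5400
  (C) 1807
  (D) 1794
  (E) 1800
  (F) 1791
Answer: E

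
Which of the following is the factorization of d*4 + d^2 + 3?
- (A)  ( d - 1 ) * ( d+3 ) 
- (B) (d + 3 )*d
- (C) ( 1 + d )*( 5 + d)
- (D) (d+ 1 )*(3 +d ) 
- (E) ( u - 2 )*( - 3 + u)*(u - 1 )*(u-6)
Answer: D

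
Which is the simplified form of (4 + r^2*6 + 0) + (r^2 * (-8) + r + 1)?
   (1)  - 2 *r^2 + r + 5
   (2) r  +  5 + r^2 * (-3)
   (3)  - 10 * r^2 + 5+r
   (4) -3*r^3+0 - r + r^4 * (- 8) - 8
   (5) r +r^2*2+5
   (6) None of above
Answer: 1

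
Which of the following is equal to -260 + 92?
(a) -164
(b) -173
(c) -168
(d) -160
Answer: c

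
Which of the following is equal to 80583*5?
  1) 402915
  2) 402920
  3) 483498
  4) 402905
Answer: 1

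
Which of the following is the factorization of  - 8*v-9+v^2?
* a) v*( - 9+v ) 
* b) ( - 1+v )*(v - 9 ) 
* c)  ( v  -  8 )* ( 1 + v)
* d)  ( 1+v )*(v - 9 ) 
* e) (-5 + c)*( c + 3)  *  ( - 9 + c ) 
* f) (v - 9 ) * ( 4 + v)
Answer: d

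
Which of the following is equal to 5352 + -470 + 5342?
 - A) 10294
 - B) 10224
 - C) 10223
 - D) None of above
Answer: B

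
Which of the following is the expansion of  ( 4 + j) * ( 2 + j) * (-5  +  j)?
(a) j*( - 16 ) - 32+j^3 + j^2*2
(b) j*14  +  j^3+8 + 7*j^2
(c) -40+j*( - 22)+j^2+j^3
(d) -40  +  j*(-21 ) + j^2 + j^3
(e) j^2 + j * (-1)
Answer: c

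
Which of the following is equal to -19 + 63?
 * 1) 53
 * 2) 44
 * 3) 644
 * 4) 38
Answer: 2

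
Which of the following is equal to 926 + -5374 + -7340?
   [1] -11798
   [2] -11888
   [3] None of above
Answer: 3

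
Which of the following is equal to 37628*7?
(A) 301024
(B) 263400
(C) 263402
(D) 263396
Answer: D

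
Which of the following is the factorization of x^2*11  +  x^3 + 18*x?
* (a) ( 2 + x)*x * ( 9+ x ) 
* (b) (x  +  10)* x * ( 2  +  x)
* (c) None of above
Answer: a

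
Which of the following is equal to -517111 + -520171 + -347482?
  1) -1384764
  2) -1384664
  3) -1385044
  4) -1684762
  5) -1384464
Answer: 1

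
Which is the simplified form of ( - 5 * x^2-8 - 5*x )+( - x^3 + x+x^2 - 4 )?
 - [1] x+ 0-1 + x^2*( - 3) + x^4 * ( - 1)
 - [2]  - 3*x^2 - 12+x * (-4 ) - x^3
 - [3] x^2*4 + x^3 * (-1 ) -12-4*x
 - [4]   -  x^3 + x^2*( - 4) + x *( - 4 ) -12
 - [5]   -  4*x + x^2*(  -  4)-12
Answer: 4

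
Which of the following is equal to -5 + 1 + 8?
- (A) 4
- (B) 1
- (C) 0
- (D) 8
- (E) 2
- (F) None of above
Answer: A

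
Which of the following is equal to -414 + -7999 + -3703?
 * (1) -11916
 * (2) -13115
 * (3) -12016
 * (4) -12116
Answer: 4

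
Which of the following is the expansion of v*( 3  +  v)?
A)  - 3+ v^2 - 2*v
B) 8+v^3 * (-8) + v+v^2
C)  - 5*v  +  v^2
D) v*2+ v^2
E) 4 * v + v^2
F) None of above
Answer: F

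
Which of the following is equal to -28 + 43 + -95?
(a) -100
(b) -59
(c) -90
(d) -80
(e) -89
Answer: d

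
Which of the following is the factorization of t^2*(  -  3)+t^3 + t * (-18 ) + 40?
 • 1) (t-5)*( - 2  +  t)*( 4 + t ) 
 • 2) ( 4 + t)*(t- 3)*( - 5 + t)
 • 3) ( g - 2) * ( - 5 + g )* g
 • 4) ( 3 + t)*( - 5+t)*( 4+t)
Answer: 1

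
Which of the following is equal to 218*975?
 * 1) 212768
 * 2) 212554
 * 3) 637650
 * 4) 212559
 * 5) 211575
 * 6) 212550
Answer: 6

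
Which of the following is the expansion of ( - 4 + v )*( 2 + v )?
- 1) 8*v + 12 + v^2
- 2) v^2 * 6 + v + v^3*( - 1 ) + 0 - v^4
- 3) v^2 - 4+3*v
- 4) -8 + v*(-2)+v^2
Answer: 4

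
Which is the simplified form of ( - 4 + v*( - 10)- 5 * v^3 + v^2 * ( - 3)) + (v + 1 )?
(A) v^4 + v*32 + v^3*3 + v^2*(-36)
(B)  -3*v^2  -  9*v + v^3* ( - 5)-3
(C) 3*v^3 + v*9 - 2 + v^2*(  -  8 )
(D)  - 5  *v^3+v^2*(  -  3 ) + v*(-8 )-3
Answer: B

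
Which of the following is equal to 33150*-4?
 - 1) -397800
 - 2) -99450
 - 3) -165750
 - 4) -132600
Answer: 4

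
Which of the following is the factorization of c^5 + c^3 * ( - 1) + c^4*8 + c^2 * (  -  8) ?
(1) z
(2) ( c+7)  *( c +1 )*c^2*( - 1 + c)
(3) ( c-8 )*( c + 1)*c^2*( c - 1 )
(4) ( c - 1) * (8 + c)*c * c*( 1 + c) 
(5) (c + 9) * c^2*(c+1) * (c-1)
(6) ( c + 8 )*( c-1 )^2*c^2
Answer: 4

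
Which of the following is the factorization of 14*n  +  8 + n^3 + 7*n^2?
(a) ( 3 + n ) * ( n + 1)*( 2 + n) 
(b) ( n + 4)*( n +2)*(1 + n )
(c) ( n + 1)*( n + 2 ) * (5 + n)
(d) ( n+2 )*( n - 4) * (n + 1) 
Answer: b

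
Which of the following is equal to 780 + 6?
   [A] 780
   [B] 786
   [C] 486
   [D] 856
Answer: B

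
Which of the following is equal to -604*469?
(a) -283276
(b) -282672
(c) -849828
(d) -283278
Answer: a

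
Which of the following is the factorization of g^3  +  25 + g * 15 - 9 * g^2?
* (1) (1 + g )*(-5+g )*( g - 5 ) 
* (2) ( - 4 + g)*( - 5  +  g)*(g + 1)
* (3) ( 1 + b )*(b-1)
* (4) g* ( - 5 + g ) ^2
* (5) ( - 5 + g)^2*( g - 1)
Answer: 1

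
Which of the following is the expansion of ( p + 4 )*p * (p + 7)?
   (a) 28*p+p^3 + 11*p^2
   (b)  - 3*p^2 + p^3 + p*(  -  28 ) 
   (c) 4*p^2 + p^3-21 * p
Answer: a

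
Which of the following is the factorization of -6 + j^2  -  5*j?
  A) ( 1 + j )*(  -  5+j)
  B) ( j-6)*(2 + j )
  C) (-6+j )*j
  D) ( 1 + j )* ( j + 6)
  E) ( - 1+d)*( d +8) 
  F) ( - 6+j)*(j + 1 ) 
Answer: F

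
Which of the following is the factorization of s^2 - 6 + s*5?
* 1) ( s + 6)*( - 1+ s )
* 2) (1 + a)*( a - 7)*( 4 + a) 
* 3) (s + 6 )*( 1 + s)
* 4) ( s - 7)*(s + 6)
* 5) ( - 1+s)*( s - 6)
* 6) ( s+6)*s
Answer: 1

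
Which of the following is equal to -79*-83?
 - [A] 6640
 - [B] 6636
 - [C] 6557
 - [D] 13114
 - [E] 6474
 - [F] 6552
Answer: C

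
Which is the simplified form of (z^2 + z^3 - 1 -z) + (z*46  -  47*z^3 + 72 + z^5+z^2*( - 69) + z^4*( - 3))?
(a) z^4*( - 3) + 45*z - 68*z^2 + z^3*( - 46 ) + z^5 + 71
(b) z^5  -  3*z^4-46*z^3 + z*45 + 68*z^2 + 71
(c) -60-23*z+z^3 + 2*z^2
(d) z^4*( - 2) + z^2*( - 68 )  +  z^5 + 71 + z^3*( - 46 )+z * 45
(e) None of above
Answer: a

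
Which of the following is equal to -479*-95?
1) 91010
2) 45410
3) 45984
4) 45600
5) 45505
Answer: 5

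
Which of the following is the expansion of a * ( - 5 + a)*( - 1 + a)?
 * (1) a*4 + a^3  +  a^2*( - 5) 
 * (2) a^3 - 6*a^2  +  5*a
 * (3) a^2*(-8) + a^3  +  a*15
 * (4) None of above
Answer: 2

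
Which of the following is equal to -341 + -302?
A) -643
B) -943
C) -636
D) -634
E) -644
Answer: A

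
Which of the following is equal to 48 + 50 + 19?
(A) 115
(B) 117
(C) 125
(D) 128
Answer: B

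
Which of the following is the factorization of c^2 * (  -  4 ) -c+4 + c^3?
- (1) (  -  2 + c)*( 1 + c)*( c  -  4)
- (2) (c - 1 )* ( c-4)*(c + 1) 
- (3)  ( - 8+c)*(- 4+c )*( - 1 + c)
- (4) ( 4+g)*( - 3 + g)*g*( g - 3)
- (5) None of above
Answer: 2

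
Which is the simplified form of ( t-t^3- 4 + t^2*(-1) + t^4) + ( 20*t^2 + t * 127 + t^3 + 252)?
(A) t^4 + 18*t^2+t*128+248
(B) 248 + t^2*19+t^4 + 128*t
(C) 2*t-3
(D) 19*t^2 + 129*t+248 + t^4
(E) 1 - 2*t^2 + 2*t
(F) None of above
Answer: B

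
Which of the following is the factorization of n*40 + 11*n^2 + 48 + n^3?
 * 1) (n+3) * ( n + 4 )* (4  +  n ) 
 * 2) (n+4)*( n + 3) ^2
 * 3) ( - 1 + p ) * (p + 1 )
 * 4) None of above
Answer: 1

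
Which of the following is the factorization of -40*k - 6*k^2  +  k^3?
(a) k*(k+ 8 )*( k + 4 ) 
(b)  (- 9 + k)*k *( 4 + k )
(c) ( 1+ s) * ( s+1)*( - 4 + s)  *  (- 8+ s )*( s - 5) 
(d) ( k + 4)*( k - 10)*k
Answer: d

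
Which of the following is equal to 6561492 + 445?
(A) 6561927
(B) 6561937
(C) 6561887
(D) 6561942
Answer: B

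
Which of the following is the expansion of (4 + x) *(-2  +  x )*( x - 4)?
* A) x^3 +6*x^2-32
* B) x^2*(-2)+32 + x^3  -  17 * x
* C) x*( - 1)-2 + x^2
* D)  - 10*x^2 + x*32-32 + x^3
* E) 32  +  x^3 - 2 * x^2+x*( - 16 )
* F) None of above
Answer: E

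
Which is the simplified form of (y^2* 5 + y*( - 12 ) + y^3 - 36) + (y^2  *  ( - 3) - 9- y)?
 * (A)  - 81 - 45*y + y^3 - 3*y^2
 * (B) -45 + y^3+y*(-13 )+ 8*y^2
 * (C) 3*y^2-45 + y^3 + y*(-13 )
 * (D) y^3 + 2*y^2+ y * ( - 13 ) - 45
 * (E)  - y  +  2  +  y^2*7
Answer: D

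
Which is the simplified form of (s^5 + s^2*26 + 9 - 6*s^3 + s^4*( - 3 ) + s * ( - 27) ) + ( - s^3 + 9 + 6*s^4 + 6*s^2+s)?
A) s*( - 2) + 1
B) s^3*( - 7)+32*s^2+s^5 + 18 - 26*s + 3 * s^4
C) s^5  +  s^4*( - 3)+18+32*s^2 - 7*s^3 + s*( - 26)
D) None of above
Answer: B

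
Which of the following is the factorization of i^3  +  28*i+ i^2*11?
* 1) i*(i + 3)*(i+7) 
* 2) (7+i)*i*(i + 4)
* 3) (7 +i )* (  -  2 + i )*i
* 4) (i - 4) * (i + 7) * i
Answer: 2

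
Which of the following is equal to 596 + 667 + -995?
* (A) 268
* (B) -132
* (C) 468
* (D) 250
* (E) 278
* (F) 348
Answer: A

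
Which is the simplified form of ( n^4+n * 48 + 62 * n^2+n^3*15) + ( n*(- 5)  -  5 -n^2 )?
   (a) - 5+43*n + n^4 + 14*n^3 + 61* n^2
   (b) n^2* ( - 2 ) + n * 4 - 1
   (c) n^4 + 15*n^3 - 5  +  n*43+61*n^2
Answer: c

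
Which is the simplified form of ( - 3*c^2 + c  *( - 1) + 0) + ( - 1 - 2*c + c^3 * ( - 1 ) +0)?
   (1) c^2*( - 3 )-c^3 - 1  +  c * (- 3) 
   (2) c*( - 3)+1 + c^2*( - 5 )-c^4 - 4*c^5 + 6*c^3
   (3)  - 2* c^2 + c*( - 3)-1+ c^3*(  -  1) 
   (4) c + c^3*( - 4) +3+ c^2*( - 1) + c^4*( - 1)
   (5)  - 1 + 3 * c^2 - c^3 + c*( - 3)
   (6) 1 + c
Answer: 1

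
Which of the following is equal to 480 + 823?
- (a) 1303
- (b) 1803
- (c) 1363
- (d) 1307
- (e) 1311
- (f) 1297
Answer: a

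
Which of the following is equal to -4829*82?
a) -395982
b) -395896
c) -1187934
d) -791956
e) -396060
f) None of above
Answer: f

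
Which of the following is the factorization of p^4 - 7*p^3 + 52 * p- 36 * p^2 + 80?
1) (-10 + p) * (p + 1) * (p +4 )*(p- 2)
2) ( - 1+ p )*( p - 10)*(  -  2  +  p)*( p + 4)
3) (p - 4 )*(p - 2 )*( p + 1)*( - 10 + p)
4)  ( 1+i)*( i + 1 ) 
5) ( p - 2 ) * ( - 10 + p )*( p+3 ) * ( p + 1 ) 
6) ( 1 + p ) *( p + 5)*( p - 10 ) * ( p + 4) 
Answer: 1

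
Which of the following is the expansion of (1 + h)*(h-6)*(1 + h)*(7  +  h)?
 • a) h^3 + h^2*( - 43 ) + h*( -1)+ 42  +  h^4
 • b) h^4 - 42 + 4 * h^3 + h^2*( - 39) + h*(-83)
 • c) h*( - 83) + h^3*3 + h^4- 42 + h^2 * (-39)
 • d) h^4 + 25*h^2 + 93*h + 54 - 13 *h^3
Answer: c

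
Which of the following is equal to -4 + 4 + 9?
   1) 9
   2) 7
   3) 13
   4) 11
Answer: 1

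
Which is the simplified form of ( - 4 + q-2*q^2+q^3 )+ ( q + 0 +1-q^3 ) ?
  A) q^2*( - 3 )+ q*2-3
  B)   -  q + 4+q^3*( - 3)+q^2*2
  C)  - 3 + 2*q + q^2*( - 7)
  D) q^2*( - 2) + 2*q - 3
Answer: D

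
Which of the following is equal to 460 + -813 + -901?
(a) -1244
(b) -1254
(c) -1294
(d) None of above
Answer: b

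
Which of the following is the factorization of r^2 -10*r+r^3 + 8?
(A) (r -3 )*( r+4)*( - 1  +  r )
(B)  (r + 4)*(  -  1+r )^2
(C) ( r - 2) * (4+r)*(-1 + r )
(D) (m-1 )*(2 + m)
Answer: C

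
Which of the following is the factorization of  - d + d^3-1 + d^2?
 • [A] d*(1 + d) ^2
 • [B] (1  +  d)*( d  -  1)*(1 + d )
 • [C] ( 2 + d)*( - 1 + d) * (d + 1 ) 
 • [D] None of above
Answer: B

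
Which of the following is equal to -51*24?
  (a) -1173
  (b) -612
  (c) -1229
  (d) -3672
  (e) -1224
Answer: e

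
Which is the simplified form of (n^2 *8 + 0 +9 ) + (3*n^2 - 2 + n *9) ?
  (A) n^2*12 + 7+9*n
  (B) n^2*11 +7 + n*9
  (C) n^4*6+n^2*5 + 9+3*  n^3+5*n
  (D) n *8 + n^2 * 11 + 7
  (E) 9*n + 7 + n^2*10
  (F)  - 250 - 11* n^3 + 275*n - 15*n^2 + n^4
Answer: B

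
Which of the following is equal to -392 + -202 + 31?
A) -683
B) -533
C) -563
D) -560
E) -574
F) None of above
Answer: C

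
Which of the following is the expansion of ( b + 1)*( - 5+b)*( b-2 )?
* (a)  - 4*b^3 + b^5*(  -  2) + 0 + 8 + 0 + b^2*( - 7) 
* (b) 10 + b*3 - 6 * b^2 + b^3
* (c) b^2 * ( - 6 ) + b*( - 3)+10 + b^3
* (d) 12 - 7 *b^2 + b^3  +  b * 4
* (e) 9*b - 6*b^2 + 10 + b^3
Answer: b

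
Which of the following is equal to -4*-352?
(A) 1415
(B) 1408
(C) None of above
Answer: B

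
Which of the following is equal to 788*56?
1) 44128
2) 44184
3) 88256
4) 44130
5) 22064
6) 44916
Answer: 1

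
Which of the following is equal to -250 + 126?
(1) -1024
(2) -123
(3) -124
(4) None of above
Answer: 3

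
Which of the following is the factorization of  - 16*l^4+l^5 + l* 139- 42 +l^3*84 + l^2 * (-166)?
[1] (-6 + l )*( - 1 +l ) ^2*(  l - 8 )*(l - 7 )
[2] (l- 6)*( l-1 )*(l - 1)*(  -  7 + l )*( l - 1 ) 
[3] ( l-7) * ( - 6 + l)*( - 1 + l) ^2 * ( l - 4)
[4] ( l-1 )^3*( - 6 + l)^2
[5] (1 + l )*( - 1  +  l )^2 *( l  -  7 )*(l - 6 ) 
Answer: 2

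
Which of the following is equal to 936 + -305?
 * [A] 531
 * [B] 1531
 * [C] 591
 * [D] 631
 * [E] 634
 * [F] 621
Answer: D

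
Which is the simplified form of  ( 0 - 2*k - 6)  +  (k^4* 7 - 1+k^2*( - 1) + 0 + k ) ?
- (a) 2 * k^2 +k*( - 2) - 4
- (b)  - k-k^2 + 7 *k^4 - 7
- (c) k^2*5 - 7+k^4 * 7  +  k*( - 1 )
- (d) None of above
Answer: b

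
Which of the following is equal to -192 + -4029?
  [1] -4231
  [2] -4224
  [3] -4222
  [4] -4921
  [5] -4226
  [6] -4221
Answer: 6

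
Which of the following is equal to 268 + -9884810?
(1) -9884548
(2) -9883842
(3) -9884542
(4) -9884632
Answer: 3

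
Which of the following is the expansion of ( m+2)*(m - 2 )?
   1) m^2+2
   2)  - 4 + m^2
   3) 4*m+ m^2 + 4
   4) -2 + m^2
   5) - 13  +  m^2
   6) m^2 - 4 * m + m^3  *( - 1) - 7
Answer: 2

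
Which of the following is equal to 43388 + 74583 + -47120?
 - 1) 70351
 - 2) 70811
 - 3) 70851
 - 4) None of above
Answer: 3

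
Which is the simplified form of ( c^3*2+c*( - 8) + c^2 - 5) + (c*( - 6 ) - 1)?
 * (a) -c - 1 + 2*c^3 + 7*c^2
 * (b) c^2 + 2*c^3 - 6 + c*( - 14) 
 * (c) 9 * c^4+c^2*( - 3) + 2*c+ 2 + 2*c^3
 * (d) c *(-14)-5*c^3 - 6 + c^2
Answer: b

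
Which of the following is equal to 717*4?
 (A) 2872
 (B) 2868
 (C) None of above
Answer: B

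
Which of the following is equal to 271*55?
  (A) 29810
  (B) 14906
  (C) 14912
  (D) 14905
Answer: D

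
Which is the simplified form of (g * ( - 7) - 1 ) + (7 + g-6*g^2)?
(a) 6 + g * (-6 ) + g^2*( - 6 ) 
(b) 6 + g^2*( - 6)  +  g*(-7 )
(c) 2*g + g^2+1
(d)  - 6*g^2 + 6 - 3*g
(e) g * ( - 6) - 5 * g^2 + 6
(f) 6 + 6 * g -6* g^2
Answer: a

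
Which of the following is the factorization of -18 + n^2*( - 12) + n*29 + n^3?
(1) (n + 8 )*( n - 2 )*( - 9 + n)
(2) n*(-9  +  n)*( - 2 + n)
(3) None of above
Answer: 3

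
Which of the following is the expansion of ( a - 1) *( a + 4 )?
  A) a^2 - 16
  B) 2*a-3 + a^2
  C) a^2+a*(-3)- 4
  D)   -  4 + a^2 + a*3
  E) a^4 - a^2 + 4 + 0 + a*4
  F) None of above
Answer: D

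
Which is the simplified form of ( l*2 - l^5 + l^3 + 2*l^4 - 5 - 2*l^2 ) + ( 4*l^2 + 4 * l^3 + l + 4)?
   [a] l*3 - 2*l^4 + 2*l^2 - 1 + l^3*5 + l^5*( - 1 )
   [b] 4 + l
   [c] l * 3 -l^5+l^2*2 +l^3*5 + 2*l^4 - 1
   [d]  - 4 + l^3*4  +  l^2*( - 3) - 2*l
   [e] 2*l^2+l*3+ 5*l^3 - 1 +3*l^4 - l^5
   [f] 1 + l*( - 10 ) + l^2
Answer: c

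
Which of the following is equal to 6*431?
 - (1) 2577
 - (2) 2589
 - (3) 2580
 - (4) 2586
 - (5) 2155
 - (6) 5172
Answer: 4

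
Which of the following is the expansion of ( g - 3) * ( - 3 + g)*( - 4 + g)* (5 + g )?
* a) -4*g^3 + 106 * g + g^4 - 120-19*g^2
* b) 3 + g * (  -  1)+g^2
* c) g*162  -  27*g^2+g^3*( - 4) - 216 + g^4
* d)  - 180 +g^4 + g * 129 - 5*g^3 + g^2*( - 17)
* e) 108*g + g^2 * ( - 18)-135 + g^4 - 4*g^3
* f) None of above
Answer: d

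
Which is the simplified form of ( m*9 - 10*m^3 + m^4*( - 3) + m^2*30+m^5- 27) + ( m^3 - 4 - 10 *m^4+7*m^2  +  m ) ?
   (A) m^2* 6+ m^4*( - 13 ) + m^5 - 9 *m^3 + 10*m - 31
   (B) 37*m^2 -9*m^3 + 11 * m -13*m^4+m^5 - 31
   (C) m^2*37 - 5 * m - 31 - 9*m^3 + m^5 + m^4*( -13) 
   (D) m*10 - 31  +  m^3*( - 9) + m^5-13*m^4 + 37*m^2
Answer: D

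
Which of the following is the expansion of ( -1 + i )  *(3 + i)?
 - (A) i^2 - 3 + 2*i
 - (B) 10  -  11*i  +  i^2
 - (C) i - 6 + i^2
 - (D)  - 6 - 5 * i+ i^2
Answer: A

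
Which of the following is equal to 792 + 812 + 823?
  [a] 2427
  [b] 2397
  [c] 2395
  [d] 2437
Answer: a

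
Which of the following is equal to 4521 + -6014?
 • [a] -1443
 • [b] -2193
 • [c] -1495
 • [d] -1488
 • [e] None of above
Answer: e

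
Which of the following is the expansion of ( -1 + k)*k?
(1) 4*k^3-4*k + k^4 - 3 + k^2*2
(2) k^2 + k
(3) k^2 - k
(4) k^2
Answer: 3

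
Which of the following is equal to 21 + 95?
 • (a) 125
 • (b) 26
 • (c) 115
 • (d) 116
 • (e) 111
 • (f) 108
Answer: d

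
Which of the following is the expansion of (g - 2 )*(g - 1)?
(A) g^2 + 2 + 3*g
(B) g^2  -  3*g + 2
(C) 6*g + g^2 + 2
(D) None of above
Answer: B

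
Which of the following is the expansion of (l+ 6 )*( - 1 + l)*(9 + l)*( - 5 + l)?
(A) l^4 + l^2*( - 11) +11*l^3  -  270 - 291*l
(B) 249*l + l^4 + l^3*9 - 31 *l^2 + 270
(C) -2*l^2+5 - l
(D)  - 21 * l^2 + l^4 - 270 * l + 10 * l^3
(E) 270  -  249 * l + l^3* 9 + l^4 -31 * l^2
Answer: E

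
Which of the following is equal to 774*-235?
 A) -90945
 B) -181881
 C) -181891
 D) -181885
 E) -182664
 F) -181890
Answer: F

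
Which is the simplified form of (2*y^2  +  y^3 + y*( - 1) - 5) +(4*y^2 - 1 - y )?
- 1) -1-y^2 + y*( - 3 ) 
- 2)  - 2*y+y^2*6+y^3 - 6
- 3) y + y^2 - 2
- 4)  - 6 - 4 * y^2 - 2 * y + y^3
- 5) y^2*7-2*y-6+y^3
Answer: 2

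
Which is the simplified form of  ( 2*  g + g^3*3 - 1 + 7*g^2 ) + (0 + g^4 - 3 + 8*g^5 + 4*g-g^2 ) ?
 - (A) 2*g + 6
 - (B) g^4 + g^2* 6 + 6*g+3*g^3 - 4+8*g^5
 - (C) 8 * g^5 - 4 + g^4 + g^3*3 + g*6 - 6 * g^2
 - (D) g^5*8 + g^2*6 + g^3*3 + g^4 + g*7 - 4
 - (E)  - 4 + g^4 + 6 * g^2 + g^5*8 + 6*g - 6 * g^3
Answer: B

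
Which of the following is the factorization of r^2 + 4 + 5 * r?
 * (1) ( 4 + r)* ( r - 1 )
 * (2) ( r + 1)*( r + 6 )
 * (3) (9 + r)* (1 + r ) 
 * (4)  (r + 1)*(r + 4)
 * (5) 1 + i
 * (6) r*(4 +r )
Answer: 4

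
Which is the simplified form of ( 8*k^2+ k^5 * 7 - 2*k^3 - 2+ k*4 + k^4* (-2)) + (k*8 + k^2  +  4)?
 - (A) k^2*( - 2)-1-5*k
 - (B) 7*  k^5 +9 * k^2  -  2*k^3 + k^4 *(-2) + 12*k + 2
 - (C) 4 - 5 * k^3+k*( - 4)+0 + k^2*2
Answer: B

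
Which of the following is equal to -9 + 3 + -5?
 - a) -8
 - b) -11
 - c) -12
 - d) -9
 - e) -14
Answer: b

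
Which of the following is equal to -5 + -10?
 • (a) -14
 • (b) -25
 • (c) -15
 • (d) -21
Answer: c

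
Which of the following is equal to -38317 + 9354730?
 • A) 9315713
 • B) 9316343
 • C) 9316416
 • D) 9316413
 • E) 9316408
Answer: D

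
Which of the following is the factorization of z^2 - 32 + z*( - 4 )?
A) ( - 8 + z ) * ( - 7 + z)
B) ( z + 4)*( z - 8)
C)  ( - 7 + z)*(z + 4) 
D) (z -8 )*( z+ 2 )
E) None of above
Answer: B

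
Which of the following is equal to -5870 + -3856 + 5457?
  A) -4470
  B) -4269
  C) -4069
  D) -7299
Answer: B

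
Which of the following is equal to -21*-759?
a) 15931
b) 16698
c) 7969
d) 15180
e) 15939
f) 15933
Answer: e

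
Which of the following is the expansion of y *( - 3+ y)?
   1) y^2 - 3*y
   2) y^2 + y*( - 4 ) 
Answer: 1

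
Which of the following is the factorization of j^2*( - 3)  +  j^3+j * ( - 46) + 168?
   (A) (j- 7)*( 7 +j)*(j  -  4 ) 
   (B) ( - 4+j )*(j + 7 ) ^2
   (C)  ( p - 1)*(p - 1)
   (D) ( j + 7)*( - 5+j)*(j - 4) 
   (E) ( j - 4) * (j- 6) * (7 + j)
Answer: E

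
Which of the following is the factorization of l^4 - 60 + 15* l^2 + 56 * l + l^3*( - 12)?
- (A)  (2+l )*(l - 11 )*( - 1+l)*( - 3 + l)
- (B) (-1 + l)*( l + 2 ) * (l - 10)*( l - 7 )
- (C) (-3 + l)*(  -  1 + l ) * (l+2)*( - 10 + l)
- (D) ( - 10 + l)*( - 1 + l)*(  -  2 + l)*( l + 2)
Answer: C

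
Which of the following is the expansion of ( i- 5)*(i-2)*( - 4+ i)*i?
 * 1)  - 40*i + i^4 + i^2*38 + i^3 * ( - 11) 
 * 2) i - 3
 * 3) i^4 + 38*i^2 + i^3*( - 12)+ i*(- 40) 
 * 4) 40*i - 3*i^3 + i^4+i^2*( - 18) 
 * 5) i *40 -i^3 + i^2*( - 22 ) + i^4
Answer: 1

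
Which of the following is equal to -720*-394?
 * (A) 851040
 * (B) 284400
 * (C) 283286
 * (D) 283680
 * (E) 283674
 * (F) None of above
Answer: D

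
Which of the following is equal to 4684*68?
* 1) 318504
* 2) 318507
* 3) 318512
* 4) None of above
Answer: 3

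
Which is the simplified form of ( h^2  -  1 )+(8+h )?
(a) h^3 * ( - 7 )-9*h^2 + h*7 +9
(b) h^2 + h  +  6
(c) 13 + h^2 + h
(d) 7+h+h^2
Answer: d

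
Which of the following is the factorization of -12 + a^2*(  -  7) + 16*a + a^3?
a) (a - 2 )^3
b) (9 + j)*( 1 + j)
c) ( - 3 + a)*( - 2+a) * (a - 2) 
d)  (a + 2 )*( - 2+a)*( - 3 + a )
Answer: c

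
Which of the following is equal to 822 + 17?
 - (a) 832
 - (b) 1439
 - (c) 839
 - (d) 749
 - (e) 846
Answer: c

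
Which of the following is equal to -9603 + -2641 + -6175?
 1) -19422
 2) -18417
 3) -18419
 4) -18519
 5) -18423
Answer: 3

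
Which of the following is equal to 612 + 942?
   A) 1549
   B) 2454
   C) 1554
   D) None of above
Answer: C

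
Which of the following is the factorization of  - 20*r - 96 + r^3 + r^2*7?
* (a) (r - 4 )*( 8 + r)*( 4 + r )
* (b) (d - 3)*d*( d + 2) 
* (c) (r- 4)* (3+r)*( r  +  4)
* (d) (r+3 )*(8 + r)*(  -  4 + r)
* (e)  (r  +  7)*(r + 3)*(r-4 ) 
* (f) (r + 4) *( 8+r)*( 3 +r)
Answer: d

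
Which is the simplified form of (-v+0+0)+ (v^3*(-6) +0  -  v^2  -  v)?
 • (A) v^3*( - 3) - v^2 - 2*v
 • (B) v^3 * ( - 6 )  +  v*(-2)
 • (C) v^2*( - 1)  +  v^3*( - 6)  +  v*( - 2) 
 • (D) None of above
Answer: C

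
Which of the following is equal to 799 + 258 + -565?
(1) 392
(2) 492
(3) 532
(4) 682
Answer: 2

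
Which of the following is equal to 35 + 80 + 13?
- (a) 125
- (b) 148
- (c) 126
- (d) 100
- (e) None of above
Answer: e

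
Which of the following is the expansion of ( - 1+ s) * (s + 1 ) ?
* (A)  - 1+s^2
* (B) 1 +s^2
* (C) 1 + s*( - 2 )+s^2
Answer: A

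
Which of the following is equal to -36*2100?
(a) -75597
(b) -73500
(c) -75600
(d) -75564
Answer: c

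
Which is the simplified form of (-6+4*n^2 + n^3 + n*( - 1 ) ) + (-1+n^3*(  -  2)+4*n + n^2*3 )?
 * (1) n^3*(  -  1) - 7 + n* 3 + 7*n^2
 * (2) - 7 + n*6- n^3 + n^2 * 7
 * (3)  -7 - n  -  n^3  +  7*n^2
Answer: 1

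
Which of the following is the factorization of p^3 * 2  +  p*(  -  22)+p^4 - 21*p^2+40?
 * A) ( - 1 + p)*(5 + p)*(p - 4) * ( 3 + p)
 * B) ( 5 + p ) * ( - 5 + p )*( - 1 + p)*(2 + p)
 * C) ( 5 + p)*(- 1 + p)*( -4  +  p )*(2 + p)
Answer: C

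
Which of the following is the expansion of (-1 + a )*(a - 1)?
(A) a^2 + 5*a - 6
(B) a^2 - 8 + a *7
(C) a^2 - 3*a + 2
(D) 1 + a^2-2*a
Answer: D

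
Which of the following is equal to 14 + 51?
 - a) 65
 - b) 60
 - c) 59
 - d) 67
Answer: a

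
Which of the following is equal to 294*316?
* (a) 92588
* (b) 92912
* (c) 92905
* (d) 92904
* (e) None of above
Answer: d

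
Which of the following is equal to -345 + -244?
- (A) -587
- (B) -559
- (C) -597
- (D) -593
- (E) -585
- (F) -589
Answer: F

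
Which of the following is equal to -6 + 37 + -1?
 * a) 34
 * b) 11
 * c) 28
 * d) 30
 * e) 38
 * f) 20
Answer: d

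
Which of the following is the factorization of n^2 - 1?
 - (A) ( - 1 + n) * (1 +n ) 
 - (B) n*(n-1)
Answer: A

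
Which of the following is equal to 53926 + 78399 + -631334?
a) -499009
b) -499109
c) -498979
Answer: a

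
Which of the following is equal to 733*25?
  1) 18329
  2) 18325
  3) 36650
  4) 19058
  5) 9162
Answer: 2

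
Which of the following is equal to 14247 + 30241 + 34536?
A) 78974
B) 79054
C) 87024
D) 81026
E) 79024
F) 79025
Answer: E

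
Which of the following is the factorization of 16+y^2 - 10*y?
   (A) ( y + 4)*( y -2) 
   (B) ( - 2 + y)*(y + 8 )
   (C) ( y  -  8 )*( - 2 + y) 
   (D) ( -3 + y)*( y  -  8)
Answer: C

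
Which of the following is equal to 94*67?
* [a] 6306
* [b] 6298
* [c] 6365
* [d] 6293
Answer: b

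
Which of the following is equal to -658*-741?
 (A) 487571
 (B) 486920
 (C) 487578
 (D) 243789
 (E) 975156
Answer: C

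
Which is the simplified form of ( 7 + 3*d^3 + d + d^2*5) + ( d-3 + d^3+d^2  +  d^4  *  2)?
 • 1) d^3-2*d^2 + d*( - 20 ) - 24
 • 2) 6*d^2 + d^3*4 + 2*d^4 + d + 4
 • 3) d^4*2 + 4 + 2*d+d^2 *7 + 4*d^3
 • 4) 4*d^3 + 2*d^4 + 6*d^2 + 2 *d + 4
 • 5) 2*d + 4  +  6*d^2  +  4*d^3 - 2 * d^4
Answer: 4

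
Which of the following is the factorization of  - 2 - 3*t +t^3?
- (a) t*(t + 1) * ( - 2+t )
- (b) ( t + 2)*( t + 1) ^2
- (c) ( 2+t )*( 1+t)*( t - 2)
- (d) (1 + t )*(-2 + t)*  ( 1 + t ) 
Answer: d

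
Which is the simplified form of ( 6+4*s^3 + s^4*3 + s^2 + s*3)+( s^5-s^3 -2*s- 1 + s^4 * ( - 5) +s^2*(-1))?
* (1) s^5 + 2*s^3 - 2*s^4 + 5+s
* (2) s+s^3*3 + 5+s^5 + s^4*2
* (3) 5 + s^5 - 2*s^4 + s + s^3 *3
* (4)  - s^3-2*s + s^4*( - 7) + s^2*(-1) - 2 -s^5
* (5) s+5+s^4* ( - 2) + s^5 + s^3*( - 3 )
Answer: 3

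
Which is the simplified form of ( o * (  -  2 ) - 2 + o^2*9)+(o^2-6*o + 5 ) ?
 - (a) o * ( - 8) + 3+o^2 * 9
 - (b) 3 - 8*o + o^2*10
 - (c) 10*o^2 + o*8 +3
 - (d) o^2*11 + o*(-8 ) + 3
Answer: b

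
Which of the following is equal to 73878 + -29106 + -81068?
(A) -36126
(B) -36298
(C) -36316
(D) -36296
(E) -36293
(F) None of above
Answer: D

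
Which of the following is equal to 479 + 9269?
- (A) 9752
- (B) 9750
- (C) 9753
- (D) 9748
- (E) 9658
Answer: D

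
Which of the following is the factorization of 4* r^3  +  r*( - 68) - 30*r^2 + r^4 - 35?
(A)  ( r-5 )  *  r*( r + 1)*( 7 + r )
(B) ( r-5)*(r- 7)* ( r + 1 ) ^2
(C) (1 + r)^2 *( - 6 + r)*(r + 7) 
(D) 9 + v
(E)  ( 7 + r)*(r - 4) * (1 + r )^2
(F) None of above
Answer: F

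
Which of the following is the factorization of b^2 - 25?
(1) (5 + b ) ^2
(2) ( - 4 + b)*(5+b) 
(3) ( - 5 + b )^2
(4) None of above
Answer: 4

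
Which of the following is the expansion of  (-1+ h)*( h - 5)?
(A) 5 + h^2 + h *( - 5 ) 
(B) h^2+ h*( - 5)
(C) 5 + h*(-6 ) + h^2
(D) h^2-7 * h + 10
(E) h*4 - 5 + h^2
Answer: C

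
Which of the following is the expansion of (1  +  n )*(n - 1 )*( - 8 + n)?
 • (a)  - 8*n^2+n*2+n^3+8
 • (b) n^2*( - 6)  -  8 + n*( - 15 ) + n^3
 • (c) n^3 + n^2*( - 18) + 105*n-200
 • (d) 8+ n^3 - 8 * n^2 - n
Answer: d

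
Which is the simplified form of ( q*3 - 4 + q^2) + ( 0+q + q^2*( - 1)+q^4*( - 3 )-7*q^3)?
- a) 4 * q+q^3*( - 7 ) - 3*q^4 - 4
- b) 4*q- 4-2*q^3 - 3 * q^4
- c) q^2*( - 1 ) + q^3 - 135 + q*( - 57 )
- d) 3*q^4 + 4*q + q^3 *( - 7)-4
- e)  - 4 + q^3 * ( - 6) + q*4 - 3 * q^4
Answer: a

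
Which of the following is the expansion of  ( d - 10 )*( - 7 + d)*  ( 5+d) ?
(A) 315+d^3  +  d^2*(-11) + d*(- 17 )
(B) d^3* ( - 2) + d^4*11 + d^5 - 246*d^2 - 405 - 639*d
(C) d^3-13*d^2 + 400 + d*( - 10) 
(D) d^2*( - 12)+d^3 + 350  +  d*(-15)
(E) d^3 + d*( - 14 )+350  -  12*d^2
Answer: D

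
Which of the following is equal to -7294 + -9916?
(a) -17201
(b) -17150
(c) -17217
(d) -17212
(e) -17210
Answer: e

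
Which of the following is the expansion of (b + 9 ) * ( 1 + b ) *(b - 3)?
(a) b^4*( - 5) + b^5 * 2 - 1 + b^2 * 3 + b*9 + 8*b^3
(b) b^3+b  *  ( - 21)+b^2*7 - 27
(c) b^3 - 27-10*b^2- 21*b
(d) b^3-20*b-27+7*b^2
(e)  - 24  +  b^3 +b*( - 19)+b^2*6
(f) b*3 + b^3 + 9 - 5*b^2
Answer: b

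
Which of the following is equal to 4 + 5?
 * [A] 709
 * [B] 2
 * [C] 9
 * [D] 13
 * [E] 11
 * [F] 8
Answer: C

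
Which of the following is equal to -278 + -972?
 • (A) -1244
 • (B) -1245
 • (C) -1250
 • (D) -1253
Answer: C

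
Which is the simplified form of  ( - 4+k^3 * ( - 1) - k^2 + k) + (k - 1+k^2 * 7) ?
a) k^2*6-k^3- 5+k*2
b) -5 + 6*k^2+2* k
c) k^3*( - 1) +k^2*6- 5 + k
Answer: a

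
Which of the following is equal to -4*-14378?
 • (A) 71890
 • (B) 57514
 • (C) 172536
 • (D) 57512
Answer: D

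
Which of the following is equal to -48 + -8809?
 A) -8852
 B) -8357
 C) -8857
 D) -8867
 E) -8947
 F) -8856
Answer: C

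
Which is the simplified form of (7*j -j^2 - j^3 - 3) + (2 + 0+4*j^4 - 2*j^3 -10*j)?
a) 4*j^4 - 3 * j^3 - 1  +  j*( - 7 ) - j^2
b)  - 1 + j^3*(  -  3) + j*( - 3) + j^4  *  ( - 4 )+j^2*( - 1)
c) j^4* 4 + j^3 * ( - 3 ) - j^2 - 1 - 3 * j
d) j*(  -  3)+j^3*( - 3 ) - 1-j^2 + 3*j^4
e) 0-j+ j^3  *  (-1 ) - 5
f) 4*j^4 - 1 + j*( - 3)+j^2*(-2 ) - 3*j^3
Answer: c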